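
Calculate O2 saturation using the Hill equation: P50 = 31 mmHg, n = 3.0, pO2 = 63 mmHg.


Y = pO2^n / (P50^n + pO2^n)
Y = 63^3.0 / (31^3.0 + 63^3.0)
Y = 89.35%

89.35%


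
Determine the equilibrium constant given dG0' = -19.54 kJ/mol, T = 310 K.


Keq = exp(-dG0 * 1000 / (R * T))
Keq = exp(-(-19.54) * 1000 / (8.314 * 310))
Keq = 1961.4906

1961.4906


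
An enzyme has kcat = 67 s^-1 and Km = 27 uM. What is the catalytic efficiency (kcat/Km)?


Catalytic efficiency = kcat / Km
= 67 / 27
= 2.4815 uM^-1*s^-1

2.4815 uM^-1*s^-1


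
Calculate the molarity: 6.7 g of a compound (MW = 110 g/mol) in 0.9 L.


C = (mass / MW) / volume
C = (6.7 / 110) / 0.9
C = 0.0677 M

0.0677 M


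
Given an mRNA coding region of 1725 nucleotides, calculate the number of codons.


codons = nucleotides / 3
codons = 1725 / 3 = 575

575


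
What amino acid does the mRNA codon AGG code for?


Standard genetic code lookup.
Codon AGG -> Arg

Arg


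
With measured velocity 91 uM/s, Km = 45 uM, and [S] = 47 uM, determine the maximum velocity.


Vmax = v * (Km + [S]) / [S]
Vmax = 91 * (45 + 47) / 47
Vmax = 178.1277 uM/s

178.1277 uM/s


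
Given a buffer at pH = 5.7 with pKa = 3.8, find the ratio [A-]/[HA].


[A-]/[HA] = 10^(pH - pKa)
= 10^(5.7 - 3.8)
= 79.4328

79.4328


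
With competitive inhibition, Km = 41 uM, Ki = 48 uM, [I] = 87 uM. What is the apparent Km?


Km_app = Km * (1 + [I]/Ki)
Km_app = 41 * (1 + 87/48)
Km_app = 115.3125 uM

115.3125 uM


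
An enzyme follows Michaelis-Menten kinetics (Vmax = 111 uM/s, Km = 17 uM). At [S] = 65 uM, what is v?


v = Vmax * [S] / (Km + [S])
v = 111 * 65 / (17 + 65)
v = 87.9878 uM/s

87.9878 uM/s


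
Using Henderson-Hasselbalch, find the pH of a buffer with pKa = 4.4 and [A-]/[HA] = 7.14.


pH = pKa + log10([A-]/[HA])
pH = 4.4 + log10(7.14)
pH = 5.2537

5.2537


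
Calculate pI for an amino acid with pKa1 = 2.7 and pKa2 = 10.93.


pI = (pKa1 + pKa2) / 2
pI = (2.7 + 10.93) / 2
pI = 6.815

6.815


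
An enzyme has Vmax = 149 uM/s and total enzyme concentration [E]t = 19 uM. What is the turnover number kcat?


kcat = Vmax / [E]t
kcat = 149 / 19
kcat = 7.8421 s^-1

7.8421 s^-1


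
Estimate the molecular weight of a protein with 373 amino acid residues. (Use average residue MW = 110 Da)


MW = n_residues * 110 Da
MW = 373 * 110
MW = 41030 Da

41030 Da


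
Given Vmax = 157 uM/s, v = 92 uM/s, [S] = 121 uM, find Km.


Km = [S] * (Vmax - v) / v
Km = 121 * (157 - 92) / 92
Km = 85.4891 uM

85.4891 uM


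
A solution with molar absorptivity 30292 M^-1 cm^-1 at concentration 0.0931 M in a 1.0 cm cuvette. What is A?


A = epsilon * c * l
A = 30292 * 0.0931 * 1.0
A = 2820.1852

2820.1852


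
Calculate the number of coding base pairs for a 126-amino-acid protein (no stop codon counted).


Each amino acid = 1 codon = 3 bp
bp = 126 * 3 = 378 bp

378 bp


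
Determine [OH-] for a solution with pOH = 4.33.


[OH-] = 10^(-pOH)
[OH-] = 10^(-4.33)
[OH-] = 4.677e-05 M

4.677e-05 M


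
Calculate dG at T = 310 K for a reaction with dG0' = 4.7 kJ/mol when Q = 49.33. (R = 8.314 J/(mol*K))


dG = dG0' + RT * ln(Q) / 1000
dG = 4.7 + 8.314 * 310 * ln(49.33) / 1000
dG = 14.7478 kJ/mol

14.7478 kJ/mol


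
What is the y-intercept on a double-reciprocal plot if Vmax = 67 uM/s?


y-intercept = 1/Vmax
= 1/67
= 0.0149 s/uM

0.0149 s/uM


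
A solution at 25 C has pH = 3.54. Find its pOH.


pOH = 14 - pH
pOH = 14 - 3.54
pOH = 10.46

10.46


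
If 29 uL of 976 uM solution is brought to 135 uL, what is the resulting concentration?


C2 = C1 * V1 / V2
C2 = 976 * 29 / 135
C2 = 209.6593 uM

209.6593 uM


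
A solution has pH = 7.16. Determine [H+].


[H+] = 10^(-pH)
[H+] = 10^(-7.16)
[H+] = 6.918e-08 M

6.918e-08 M


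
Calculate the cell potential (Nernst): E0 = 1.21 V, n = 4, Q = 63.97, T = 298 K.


E = E0 - (RT/nF) * ln(Q)
E = 1.21 - (8.314 * 298 / (4 * 96485)) * ln(63.97)
E = 1.1833 V

1.1833 V


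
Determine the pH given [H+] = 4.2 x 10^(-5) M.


pH = -log10([H+])
pH = -log10(4.2 x 10^(-5))
pH = 4.3768

4.3768


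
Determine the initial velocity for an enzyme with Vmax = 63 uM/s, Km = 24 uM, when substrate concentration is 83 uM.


v = Vmax * [S] / (Km + [S])
v = 63 * 83 / (24 + 83)
v = 48.8692 uM/s

48.8692 uM/s


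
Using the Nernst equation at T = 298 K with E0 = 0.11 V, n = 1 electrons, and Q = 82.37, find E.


E = E0 - (RT/nF) * ln(Q)
E = 0.11 - (8.314 * 298 / (1 * 96485)) * ln(82.37)
E = -0.0033 V

-0.0033 V


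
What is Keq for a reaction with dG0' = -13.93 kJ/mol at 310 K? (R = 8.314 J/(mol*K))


Keq = exp(-dG0 * 1000 / (R * T))
Keq = exp(-(-13.93) * 1000 / (8.314 * 310))
Keq = 222.4711

222.4711


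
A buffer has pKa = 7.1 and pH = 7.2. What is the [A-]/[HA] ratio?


[A-]/[HA] = 10^(pH - pKa)
= 10^(7.2 - 7.1)
= 1.2589

1.2589


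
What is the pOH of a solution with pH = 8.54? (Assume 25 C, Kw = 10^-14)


pOH = 14 - pH
pOH = 14 - 8.54
pOH = 5.46

5.46


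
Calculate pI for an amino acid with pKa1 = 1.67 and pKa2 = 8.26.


pI = (pKa1 + pKa2) / 2
pI = (1.67 + 8.26) / 2
pI = 4.965

4.965


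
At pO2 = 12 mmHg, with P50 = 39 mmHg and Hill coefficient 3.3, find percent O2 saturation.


Y = pO2^n / (P50^n + pO2^n)
Y = 12^3.3 / (39^3.3 + 12^3.3)
Y = 2.0%

2.0%


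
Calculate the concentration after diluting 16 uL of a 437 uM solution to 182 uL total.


C2 = C1 * V1 / V2
C2 = 437 * 16 / 182
C2 = 38.4176 uM

38.4176 uM


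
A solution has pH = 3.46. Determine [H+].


[H+] = 10^(-pH)
[H+] = 10^(-3.46)
[H+] = 3.467e-04 M

3.467e-04 M


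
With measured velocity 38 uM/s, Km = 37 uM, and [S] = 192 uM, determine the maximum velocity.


Vmax = v * (Km + [S]) / [S]
Vmax = 38 * (37 + 192) / 192
Vmax = 45.3229 uM/s

45.3229 uM/s


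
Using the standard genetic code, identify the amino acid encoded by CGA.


Standard genetic code lookup.
Codon CGA -> Arg

Arg


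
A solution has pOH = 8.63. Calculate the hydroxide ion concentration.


[OH-] = 10^(-pOH)
[OH-] = 10^(-8.63)
[OH-] = 2.344e-09 M

2.344e-09 M


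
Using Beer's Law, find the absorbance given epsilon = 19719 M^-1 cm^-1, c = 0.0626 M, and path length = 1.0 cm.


A = epsilon * c * l
A = 19719 * 0.0626 * 1.0
A = 1234.4094

1234.4094


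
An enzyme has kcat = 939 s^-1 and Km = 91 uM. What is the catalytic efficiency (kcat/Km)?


Catalytic efficiency = kcat / Km
= 939 / 91
= 10.3187 uM^-1*s^-1

10.3187 uM^-1*s^-1


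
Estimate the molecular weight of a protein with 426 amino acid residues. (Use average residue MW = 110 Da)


MW = n_residues * 110 Da
MW = 426 * 110
MW = 46860 Da

46860 Da


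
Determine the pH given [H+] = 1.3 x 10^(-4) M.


pH = -log10([H+])
pH = -log10(1.3 x 10^(-4))
pH = 3.8861

3.8861


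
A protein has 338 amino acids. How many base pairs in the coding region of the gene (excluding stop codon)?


Each amino acid = 1 codon = 3 bp
bp = 338 * 3 = 1014 bp

1014 bp


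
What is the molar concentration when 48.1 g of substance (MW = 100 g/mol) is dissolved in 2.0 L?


C = (mass / MW) / volume
C = (48.1 / 100) / 2.0
C = 0.2405 M

0.2405 M


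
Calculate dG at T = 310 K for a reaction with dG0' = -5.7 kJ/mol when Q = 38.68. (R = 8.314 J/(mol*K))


dG = dG0' + RT * ln(Q) / 1000
dG = -5.7 + 8.314 * 310 * ln(38.68) / 1000
dG = 3.721 kJ/mol

3.721 kJ/mol


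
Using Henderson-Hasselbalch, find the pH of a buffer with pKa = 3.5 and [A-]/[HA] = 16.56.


pH = pKa + log10([A-]/[HA])
pH = 3.5 + log10(16.56)
pH = 4.7191

4.7191


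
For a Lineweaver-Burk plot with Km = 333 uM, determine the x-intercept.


x-intercept = -1/Km
= -1/333
= -0.003 1/uM

-0.003 1/uM


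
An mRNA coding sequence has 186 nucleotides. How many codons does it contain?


codons = nucleotides / 3
codons = 186 / 3 = 62

62


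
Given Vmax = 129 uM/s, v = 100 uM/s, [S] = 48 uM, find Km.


Km = [S] * (Vmax - v) / v
Km = 48 * (129 - 100) / 100
Km = 13.92 uM

13.92 uM


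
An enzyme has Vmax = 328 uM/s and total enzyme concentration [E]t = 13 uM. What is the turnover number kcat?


kcat = Vmax / [E]t
kcat = 328 / 13
kcat = 25.2308 s^-1

25.2308 s^-1


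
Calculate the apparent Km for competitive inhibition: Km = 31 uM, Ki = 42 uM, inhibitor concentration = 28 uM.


Km_app = Km * (1 + [I]/Ki)
Km_app = 31 * (1 + 28/42)
Km_app = 51.6667 uM

51.6667 uM


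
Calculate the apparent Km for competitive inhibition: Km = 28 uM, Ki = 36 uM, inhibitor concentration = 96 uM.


Km_app = Km * (1 + [I]/Ki)
Km_app = 28 * (1 + 96/36)
Km_app = 102.6667 uM

102.6667 uM


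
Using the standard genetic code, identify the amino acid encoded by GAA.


Standard genetic code lookup.
Codon GAA -> Glu

Glu


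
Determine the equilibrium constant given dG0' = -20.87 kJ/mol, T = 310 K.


Keq = exp(-dG0 * 1000 / (R * T))
Keq = exp(-(-20.87) * 1000 / (8.314 * 310))
Keq = 3286.2286

3286.2286


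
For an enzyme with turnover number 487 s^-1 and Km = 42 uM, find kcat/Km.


Catalytic efficiency = kcat / Km
= 487 / 42
= 11.5952 uM^-1*s^-1

11.5952 uM^-1*s^-1


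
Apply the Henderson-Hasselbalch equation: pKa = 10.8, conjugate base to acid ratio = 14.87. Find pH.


pH = pKa + log10([A-]/[HA])
pH = 10.8 + log10(14.87)
pH = 11.9723

11.9723


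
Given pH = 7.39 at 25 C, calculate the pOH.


pOH = 14 - pH
pOH = 14 - 7.39
pOH = 6.61

6.61


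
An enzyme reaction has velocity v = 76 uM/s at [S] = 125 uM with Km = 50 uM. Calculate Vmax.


Vmax = v * (Km + [S]) / [S]
Vmax = 76 * (50 + 125) / 125
Vmax = 106.4 uM/s

106.4 uM/s


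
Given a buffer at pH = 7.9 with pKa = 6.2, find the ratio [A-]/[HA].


[A-]/[HA] = 10^(pH - pKa)
= 10^(7.9 - 6.2)
= 50.1187

50.1187


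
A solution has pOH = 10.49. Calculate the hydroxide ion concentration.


[OH-] = 10^(-pOH)
[OH-] = 10^(-10.49)
[OH-] = 3.236e-11 M

3.236e-11 M


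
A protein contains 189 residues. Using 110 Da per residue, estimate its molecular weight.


MW = n_residues * 110 Da
MW = 189 * 110
MW = 20790 Da

20790 Da


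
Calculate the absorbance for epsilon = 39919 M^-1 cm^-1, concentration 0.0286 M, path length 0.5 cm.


A = epsilon * c * l
A = 39919 * 0.0286 * 0.5
A = 570.8417

570.8417


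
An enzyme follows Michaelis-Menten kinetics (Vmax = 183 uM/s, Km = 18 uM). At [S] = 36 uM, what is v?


v = Vmax * [S] / (Km + [S])
v = 183 * 36 / (18 + 36)
v = 122.0 uM/s

122.0 uM/s


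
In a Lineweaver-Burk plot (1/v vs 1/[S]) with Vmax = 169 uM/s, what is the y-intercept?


y-intercept = 1/Vmax
= 1/169
= 0.0059 s/uM

0.0059 s/uM


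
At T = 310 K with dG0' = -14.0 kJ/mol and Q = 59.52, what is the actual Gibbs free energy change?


dG = dG0' + RT * ln(Q) / 1000
dG = -14.0 + 8.314 * 310 * ln(59.52) / 1000
dG = -3.4682 kJ/mol

-3.4682 kJ/mol


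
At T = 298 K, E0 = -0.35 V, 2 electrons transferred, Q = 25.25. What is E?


E = E0 - (RT/nF) * ln(Q)
E = -0.35 - (8.314 * 298 / (2 * 96485)) * ln(25.25)
E = -0.3915 V

-0.3915 V


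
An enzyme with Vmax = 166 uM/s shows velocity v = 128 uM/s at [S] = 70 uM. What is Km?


Km = [S] * (Vmax - v) / v
Km = 70 * (166 - 128) / 128
Km = 20.7812 uM

20.7812 uM


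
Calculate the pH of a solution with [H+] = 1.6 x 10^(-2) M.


pH = -log10([H+])
pH = -log10(1.6 x 10^(-2))
pH = 1.7959

1.7959


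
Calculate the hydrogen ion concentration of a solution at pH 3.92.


[H+] = 10^(-pH)
[H+] = 10^(-3.92)
[H+] = 1.202e-04 M

1.202e-04 M


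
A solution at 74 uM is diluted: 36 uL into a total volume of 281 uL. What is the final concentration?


C2 = C1 * V1 / V2
C2 = 74 * 36 / 281
C2 = 9.4804 uM

9.4804 uM


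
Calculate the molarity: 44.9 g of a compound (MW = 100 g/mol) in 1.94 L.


C = (mass / MW) / volume
C = (44.9 / 100) / 1.94
C = 0.2314 M

0.2314 M


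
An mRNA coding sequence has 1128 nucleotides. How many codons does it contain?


codons = nucleotides / 3
codons = 1128 / 3 = 376

376


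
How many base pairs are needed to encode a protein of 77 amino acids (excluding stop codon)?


Each amino acid = 1 codon = 3 bp
bp = 77 * 3 = 231 bp

231 bp


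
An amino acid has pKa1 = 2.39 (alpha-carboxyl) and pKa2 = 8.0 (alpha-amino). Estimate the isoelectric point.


pI = (pKa1 + pKa2) / 2
pI = (2.39 + 8.0) / 2
pI = 5.195

5.195


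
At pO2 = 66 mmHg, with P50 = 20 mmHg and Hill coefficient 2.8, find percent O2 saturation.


Y = pO2^n / (P50^n + pO2^n)
Y = 66^2.8 / (20^2.8 + 66^2.8)
Y = 96.59%

96.59%


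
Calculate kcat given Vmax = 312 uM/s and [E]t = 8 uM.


kcat = Vmax / [E]t
kcat = 312 / 8
kcat = 39.0 s^-1

39.0 s^-1


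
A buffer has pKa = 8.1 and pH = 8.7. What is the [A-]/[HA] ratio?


[A-]/[HA] = 10^(pH - pKa)
= 10^(8.7 - 8.1)
= 3.9811

3.9811


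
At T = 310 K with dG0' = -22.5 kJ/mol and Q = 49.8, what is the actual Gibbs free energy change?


dG = dG0' + RT * ln(Q) / 1000
dG = -22.5 + 8.314 * 310 * ln(49.8) / 1000
dG = -12.4277 kJ/mol

-12.4277 kJ/mol


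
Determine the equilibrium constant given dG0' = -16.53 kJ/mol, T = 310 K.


Keq = exp(-dG0 * 1000 / (R * T))
Keq = exp(-(-16.53) * 1000 / (8.314 * 310))
Keq = 610.0795

610.0795


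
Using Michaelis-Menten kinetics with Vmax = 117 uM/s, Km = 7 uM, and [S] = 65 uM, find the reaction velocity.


v = Vmax * [S] / (Km + [S])
v = 117 * 65 / (7 + 65)
v = 105.625 uM/s

105.625 uM/s


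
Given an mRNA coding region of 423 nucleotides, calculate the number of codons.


codons = nucleotides / 3
codons = 423 / 3 = 141

141


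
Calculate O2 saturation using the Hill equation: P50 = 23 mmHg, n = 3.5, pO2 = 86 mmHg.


Y = pO2^n / (P50^n + pO2^n)
Y = 86^3.5 / (23^3.5 + 86^3.5)
Y = 99.02%

99.02%


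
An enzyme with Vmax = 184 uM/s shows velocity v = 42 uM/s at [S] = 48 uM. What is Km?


Km = [S] * (Vmax - v) / v
Km = 48 * (184 - 42) / 42
Km = 162.2857 uM

162.2857 uM


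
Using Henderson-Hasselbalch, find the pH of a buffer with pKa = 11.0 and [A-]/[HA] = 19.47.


pH = pKa + log10([A-]/[HA])
pH = 11.0 + log10(19.47)
pH = 12.2894

12.2894


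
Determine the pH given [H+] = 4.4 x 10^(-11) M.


pH = -log10([H+])
pH = -log10(4.4 x 10^(-11))
pH = 10.3565

10.3565


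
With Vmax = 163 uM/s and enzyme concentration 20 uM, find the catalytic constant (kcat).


kcat = Vmax / [E]t
kcat = 163 / 20
kcat = 8.15 s^-1

8.15 s^-1


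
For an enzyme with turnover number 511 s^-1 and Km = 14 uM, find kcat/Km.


Catalytic efficiency = kcat / Km
= 511 / 14
= 36.5 uM^-1*s^-1

36.5 uM^-1*s^-1


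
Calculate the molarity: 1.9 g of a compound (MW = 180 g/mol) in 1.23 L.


C = (mass / MW) / volume
C = (1.9 / 180) / 1.23
C = 0.0086 M

0.0086 M


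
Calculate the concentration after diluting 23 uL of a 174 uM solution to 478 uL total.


C2 = C1 * V1 / V2
C2 = 174 * 23 / 478
C2 = 8.3724 uM

8.3724 uM


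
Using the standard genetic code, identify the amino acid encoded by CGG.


Standard genetic code lookup.
Codon CGG -> Arg

Arg


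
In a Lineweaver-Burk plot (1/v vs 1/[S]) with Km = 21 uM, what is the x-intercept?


x-intercept = -1/Km
= -1/21
= -0.0476 1/uM

-0.0476 1/uM


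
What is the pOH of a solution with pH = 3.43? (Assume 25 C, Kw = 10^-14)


pOH = 14 - pH
pOH = 14 - 3.43
pOH = 10.57

10.57


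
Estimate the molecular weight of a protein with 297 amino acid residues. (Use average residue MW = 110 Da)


MW = n_residues * 110 Da
MW = 297 * 110
MW = 32670 Da

32670 Da


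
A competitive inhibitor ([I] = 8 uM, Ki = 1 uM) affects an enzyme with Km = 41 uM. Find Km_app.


Km_app = Km * (1 + [I]/Ki)
Km_app = 41 * (1 + 8/1)
Km_app = 369.0 uM

369.0 uM


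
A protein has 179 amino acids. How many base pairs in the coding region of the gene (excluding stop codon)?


Each amino acid = 1 codon = 3 bp
bp = 179 * 3 = 537 bp

537 bp


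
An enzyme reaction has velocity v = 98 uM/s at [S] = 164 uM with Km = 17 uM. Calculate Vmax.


Vmax = v * (Km + [S]) / [S]
Vmax = 98 * (17 + 164) / 164
Vmax = 108.1585 uM/s

108.1585 uM/s


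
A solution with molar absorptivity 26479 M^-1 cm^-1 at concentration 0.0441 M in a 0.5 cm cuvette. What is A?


A = epsilon * c * l
A = 26479 * 0.0441 * 0.5
A = 583.8619

583.8619


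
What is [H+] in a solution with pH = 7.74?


[H+] = 10^(-pH)
[H+] = 10^(-7.74)
[H+] = 1.820e-08 M

1.820e-08 M


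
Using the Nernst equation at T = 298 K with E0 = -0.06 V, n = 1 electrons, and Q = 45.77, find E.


E = E0 - (RT/nF) * ln(Q)
E = -0.06 - (8.314 * 298 / (1 * 96485)) * ln(45.77)
E = -0.1582 V

-0.1582 V


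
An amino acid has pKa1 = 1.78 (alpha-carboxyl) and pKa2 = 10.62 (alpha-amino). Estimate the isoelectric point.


pI = (pKa1 + pKa2) / 2
pI = (1.78 + 10.62) / 2
pI = 6.2

6.2


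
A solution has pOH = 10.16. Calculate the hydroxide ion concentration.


[OH-] = 10^(-pOH)
[OH-] = 10^(-10.16)
[OH-] = 6.918e-11 M

6.918e-11 M


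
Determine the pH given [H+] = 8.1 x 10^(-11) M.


pH = -log10([H+])
pH = -log10(8.1 x 10^(-11))
pH = 10.0915

10.0915


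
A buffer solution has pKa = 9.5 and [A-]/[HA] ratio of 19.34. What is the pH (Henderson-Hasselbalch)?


pH = pKa + log10([A-]/[HA])
pH = 9.5 + log10(19.34)
pH = 10.7865

10.7865


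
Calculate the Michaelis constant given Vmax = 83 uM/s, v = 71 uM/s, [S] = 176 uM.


Km = [S] * (Vmax - v) / v
Km = 176 * (83 - 71) / 71
Km = 29.7465 uM

29.7465 uM


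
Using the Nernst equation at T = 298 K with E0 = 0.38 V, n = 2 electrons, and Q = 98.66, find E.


E = E0 - (RT/nF) * ln(Q)
E = 0.38 - (8.314 * 298 / (2 * 96485)) * ln(98.66)
E = 0.321 V

0.321 V


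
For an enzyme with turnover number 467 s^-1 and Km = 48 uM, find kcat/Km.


Catalytic efficiency = kcat / Km
= 467 / 48
= 9.7292 uM^-1*s^-1

9.7292 uM^-1*s^-1


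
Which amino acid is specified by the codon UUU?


Standard genetic code lookup.
Codon UUU -> Phe

Phe


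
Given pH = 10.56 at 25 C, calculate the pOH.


pOH = 14 - pH
pOH = 14 - 10.56
pOH = 3.44

3.44


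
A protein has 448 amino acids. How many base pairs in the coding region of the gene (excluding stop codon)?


Each amino acid = 1 codon = 3 bp
bp = 448 * 3 = 1344 bp

1344 bp


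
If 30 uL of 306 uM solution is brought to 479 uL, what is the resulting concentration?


C2 = C1 * V1 / V2
C2 = 306 * 30 / 479
C2 = 19.1649 uM

19.1649 uM


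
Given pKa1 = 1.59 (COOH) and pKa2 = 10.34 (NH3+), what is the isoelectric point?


pI = (pKa1 + pKa2) / 2
pI = (1.59 + 10.34) / 2
pI = 5.965

5.965


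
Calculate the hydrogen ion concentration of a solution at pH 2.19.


[H+] = 10^(-pH)
[H+] = 10^(-2.19)
[H+] = 0.0065 M

0.0065 M


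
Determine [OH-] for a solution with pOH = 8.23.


[OH-] = 10^(-pOH)
[OH-] = 10^(-8.23)
[OH-] = 5.888e-09 M

5.888e-09 M


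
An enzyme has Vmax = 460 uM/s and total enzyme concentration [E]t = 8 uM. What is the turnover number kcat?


kcat = Vmax / [E]t
kcat = 460 / 8
kcat = 57.5 s^-1

57.5 s^-1


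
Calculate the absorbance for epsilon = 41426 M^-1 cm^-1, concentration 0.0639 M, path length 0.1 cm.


A = epsilon * c * l
A = 41426 * 0.0639 * 0.1
A = 264.7121

264.7121


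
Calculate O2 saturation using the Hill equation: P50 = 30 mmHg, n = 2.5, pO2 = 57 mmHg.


Y = pO2^n / (P50^n + pO2^n)
Y = 57^2.5 / (30^2.5 + 57^2.5)
Y = 83.27%

83.27%


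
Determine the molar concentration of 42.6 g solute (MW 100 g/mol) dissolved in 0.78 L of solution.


C = (mass / MW) / volume
C = (42.6 / 100) / 0.78
C = 0.5462 M

0.5462 M


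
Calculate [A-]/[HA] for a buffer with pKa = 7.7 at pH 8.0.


[A-]/[HA] = 10^(pH - pKa)
= 10^(8.0 - 7.7)
= 1.9953

1.9953


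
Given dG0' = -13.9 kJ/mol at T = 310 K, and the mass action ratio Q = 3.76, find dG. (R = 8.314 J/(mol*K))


dG = dG0' + RT * ln(Q) / 1000
dG = -13.9 + 8.314 * 310 * ln(3.76) / 1000
dG = -10.4865 kJ/mol

-10.4865 kJ/mol


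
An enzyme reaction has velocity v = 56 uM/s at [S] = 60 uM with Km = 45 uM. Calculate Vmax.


Vmax = v * (Km + [S]) / [S]
Vmax = 56 * (45 + 60) / 60
Vmax = 98.0 uM/s

98.0 uM/s


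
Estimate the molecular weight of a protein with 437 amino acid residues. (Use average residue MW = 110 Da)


MW = n_residues * 110 Da
MW = 437 * 110
MW = 48070 Da

48070 Da


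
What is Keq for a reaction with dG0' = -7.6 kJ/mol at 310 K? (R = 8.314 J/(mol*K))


Keq = exp(-dG0 * 1000 / (R * T))
Keq = exp(-(-7.6) * 1000 / (8.314 * 310))
Keq = 19.0826

19.0826


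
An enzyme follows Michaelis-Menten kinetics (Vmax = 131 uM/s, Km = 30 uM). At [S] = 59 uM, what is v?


v = Vmax * [S] / (Km + [S])
v = 131 * 59 / (30 + 59)
v = 86.8427 uM/s

86.8427 uM/s


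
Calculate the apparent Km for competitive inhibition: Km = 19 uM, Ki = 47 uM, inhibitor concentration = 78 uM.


Km_app = Km * (1 + [I]/Ki)
Km_app = 19 * (1 + 78/47)
Km_app = 50.5319 uM

50.5319 uM


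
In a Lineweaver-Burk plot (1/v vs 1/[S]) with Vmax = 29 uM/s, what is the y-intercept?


y-intercept = 1/Vmax
= 1/29
= 0.0345 s/uM

0.0345 s/uM


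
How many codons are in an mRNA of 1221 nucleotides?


codons = nucleotides / 3
codons = 1221 / 3 = 407

407


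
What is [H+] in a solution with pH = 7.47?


[H+] = 10^(-pH)
[H+] = 10^(-7.47)
[H+] = 3.388e-08 M

3.388e-08 M


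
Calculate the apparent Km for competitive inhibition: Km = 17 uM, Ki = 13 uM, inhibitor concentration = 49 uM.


Km_app = Km * (1 + [I]/Ki)
Km_app = 17 * (1 + 49/13)
Km_app = 81.0769 uM

81.0769 uM


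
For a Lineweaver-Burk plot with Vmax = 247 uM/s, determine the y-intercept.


y-intercept = 1/Vmax
= 1/247
= 0.004 s/uM

0.004 s/uM


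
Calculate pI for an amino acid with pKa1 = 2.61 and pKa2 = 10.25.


pI = (pKa1 + pKa2) / 2
pI = (2.61 + 10.25) / 2
pI = 6.43

6.43


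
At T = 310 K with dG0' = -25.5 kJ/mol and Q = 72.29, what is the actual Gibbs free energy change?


dG = dG0' + RT * ln(Q) / 1000
dG = -25.5 + 8.314 * 310 * ln(72.29) / 1000
dG = -14.4672 kJ/mol

-14.4672 kJ/mol


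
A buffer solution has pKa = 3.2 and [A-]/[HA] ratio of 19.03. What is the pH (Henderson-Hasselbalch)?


pH = pKa + log10([A-]/[HA])
pH = 3.2 + log10(19.03)
pH = 4.4794

4.4794


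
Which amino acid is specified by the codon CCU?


Standard genetic code lookup.
Codon CCU -> Pro

Pro


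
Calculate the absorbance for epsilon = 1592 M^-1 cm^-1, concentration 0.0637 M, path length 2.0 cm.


A = epsilon * c * l
A = 1592 * 0.0637 * 2.0
A = 202.8208

202.8208


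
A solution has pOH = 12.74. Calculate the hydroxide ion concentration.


[OH-] = 10^(-pOH)
[OH-] = 10^(-12.74)
[OH-] = 1.820e-13 M

1.820e-13 M


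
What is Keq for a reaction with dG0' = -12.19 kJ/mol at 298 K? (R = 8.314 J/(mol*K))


Keq = exp(-dG0 * 1000 / (R * T))
Keq = exp(-(-12.19) * 1000 / (8.314 * 298))
Keq = 137.0217

137.0217


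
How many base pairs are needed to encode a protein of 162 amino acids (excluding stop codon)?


Each amino acid = 1 codon = 3 bp
bp = 162 * 3 = 486 bp

486 bp


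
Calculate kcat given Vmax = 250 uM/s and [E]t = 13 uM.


kcat = Vmax / [E]t
kcat = 250 / 13
kcat = 19.2308 s^-1

19.2308 s^-1


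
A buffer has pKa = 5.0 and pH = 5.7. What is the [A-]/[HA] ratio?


[A-]/[HA] = 10^(pH - pKa)
= 10^(5.7 - 5.0)
= 5.0119

5.0119


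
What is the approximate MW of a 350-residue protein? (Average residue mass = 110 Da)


MW = n_residues * 110 Da
MW = 350 * 110
MW = 38500 Da

38500 Da


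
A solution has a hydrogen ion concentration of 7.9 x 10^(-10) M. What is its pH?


pH = -log10([H+])
pH = -log10(7.9 x 10^(-10))
pH = 9.1024

9.1024


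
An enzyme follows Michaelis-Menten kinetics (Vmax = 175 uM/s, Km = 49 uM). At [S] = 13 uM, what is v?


v = Vmax * [S] / (Km + [S])
v = 175 * 13 / (49 + 13)
v = 36.6935 uM/s

36.6935 uM/s


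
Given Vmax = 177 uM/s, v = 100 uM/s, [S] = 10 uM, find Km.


Km = [S] * (Vmax - v) / v
Km = 10 * (177 - 100) / 100
Km = 7.7 uM

7.7 uM


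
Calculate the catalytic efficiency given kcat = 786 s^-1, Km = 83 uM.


Catalytic efficiency = kcat / Km
= 786 / 83
= 9.4699 uM^-1*s^-1

9.4699 uM^-1*s^-1


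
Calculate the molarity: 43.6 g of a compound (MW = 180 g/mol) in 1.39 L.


C = (mass / MW) / volume
C = (43.6 / 180) / 1.39
C = 0.1743 M

0.1743 M


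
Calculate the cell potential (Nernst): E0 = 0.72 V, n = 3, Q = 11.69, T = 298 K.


E = E0 - (RT/nF) * ln(Q)
E = 0.72 - (8.314 * 298 / (3 * 96485)) * ln(11.69)
E = 0.699 V

0.699 V


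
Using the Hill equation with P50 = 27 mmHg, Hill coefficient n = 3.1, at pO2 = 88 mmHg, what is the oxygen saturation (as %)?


Y = pO2^n / (P50^n + pO2^n)
Y = 88^3.1 / (27^3.1 + 88^3.1)
Y = 97.5%

97.5%


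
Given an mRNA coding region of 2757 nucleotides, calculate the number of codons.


codons = nucleotides / 3
codons = 2757 / 3 = 919

919


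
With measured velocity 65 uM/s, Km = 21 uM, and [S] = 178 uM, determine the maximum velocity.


Vmax = v * (Km + [S]) / [S]
Vmax = 65 * (21 + 178) / 178
Vmax = 72.6685 uM/s

72.6685 uM/s


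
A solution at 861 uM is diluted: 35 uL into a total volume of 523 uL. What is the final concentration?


C2 = C1 * V1 / V2
C2 = 861 * 35 / 523
C2 = 57.6195 uM

57.6195 uM


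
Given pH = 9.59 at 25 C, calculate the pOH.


pOH = 14 - pH
pOH = 14 - 9.59
pOH = 4.41

4.41


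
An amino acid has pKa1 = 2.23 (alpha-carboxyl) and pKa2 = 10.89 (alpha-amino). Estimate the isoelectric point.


pI = (pKa1 + pKa2) / 2
pI = (2.23 + 10.89) / 2
pI = 6.56

6.56


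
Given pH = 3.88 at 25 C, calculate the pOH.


pOH = 14 - pH
pOH = 14 - 3.88
pOH = 10.12

10.12


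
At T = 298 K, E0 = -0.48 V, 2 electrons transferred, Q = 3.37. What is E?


E = E0 - (RT/nF) * ln(Q)
E = -0.48 - (8.314 * 298 / (2 * 96485)) * ln(3.37)
E = -0.4956 V

-0.4956 V


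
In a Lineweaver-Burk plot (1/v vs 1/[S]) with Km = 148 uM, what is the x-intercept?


x-intercept = -1/Km
= -1/148
= -0.0068 1/uM

-0.0068 1/uM


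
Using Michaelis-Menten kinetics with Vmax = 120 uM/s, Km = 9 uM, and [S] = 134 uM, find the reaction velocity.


v = Vmax * [S] / (Km + [S])
v = 120 * 134 / (9 + 134)
v = 112.4476 uM/s

112.4476 uM/s


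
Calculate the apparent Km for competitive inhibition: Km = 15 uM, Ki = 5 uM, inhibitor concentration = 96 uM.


Km_app = Km * (1 + [I]/Ki)
Km_app = 15 * (1 + 96/5)
Km_app = 303.0 uM

303.0 uM


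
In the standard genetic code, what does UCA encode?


Standard genetic code lookup.
Codon UCA -> Ser

Ser


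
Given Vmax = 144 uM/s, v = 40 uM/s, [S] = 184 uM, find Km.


Km = [S] * (Vmax - v) / v
Km = 184 * (144 - 40) / 40
Km = 478.4 uM

478.4 uM


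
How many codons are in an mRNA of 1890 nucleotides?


codons = nucleotides / 3
codons = 1890 / 3 = 630

630


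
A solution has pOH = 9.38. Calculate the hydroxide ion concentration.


[OH-] = 10^(-pOH)
[OH-] = 10^(-9.38)
[OH-] = 4.169e-10 M

4.169e-10 M


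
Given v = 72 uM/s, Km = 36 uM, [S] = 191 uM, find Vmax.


Vmax = v * (Km + [S]) / [S]
Vmax = 72 * (36 + 191) / 191
Vmax = 85.5707 uM/s

85.5707 uM/s


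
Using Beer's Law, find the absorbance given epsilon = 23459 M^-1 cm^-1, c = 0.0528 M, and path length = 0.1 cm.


A = epsilon * c * l
A = 23459 * 0.0528 * 0.1
A = 123.8635

123.8635


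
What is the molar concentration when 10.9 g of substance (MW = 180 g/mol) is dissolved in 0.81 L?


C = (mass / MW) / volume
C = (10.9 / 180) / 0.81
C = 0.0748 M

0.0748 M


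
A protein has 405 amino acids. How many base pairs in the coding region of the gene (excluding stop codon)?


Each amino acid = 1 codon = 3 bp
bp = 405 * 3 = 1215 bp

1215 bp


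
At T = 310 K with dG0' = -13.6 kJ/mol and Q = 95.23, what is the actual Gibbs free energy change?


dG = dG0' + RT * ln(Q) / 1000
dG = -13.6 + 8.314 * 310 * ln(95.23) / 1000
dG = -1.8569 kJ/mol

-1.8569 kJ/mol


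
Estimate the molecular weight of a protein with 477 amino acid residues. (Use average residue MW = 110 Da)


MW = n_residues * 110 Da
MW = 477 * 110
MW = 52470 Da

52470 Da


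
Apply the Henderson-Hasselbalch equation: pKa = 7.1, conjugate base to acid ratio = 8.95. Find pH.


pH = pKa + log10([A-]/[HA])
pH = 7.1 + log10(8.95)
pH = 8.0518

8.0518


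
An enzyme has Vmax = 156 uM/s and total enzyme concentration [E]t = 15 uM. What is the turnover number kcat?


kcat = Vmax / [E]t
kcat = 156 / 15
kcat = 10.4 s^-1

10.4 s^-1


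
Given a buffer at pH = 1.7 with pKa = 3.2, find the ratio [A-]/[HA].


[A-]/[HA] = 10^(pH - pKa)
= 10^(1.7 - 3.2)
= 0.0316

0.0316


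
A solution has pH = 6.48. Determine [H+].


[H+] = 10^(-pH)
[H+] = 10^(-6.48)
[H+] = 3.311e-07 M

3.311e-07 M


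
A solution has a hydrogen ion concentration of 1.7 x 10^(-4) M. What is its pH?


pH = -log10([H+])
pH = -log10(1.7 x 10^(-4))
pH = 3.7696

3.7696


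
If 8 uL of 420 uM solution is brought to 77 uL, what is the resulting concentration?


C2 = C1 * V1 / V2
C2 = 420 * 8 / 77
C2 = 43.6364 uM

43.6364 uM


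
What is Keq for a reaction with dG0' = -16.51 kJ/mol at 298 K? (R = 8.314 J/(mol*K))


Keq = exp(-dG0 * 1000 / (R * T))
Keq = exp(-(-16.51) * 1000 / (8.314 * 298))
Keq = 783.5087

783.5087


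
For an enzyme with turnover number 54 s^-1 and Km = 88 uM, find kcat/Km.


Catalytic efficiency = kcat / Km
= 54 / 88
= 0.6136 uM^-1*s^-1

0.6136 uM^-1*s^-1


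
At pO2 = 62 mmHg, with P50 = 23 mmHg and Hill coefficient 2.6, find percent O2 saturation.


Y = pO2^n / (P50^n + pO2^n)
Y = 62^2.6 / (23^2.6 + 62^2.6)
Y = 92.94%

92.94%


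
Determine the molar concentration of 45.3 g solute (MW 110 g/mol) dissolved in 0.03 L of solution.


C = (mass / MW) / volume
C = (45.3 / 110) / 0.03
C = 13.7273 M

13.7273 M


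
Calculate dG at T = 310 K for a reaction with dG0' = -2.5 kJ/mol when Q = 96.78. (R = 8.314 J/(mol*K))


dG = dG0' + RT * ln(Q) / 1000
dG = -2.5 + 8.314 * 310 * ln(96.78) / 1000
dG = 9.2847 kJ/mol

9.2847 kJ/mol


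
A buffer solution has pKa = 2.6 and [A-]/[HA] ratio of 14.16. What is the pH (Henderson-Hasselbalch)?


pH = pKa + log10([A-]/[HA])
pH = 2.6 + log10(14.16)
pH = 3.7511

3.7511


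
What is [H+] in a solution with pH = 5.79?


[H+] = 10^(-pH)
[H+] = 10^(-5.79)
[H+] = 1.622e-06 M

1.622e-06 M


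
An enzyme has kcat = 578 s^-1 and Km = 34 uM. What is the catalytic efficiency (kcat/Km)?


Catalytic efficiency = kcat / Km
= 578 / 34
= 17.0 uM^-1*s^-1

17.0 uM^-1*s^-1


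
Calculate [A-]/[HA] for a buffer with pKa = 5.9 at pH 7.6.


[A-]/[HA] = 10^(pH - pKa)
= 10^(7.6 - 5.9)
= 50.1187

50.1187


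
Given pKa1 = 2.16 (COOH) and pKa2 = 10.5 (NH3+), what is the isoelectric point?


pI = (pKa1 + pKa2) / 2
pI = (2.16 + 10.5) / 2
pI = 6.33

6.33


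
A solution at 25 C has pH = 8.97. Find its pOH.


pOH = 14 - pH
pOH = 14 - 8.97
pOH = 5.03

5.03


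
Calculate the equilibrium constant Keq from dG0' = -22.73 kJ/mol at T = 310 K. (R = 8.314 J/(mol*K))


Keq = exp(-dG0 * 1000 / (R * T))
Keq = exp(-(-22.73) * 1000 / (8.314 * 310))
Keq = 6762.6503

6762.6503


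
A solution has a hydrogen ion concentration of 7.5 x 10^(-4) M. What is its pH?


pH = -log10([H+])
pH = -log10(7.5 x 10^(-4))
pH = 3.1249

3.1249


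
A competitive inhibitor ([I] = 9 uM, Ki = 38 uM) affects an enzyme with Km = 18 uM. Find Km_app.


Km_app = Km * (1 + [I]/Ki)
Km_app = 18 * (1 + 9/38)
Km_app = 22.2632 uM

22.2632 uM


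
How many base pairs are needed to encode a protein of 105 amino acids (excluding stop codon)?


Each amino acid = 1 codon = 3 bp
bp = 105 * 3 = 315 bp

315 bp


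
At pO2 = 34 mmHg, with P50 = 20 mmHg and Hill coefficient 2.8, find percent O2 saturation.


Y = pO2^n / (P50^n + pO2^n)
Y = 34^2.8 / (20^2.8 + 34^2.8)
Y = 81.54%

81.54%


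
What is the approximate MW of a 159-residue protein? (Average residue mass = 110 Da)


MW = n_residues * 110 Da
MW = 159 * 110
MW = 17490 Da

17490 Da


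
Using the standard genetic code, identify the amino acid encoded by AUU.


Standard genetic code lookup.
Codon AUU -> Ile

Ile


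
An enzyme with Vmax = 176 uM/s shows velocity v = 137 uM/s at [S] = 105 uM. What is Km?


Km = [S] * (Vmax - v) / v
Km = 105 * (176 - 137) / 137
Km = 29.8905 uM

29.8905 uM


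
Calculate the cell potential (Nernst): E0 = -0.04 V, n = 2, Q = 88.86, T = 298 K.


E = E0 - (RT/nF) * ln(Q)
E = -0.04 - (8.314 * 298 / (2 * 96485)) * ln(88.86)
E = -0.0976 V

-0.0976 V


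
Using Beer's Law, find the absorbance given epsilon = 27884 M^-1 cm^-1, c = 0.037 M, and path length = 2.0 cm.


A = epsilon * c * l
A = 27884 * 0.037 * 2.0
A = 2063.416

2063.416


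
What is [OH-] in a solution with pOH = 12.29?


[OH-] = 10^(-pOH)
[OH-] = 10^(-12.29)
[OH-] = 5.129e-13 M

5.129e-13 M


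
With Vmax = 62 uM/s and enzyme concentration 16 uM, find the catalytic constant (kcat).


kcat = Vmax / [E]t
kcat = 62 / 16
kcat = 3.875 s^-1

3.875 s^-1


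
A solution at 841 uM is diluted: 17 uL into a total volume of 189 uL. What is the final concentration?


C2 = C1 * V1 / V2
C2 = 841 * 17 / 189
C2 = 75.6455 uM

75.6455 uM


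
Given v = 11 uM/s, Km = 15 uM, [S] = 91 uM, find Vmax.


Vmax = v * (Km + [S]) / [S]
Vmax = 11 * (15 + 91) / 91
Vmax = 12.8132 uM/s

12.8132 uM/s


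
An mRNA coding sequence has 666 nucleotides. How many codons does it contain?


codons = nucleotides / 3
codons = 666 / 3 = 222

222


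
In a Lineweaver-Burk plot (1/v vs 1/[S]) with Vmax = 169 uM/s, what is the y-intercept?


y-intercept = 1/Vmax
= 1/169
= 0.0059 s/uM

0.0059 s/uM


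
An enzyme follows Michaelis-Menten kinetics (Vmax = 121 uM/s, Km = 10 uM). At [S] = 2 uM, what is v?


v = Vmax * [S] / (Km + [S])
v = 121 * 2 / (10 + 2)
v = 20.1667 uM/s

20.1667 uM/s


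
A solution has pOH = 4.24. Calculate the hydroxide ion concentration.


[OH-] = 10^(-pOH)
[OH-] = 10^(-4.24)
[OH-] = 5.754e-05 M

5.754e-05 M


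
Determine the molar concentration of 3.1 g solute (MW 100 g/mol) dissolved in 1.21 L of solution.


C = (mass / MW) / volume
C = (3.1 / 100) / 1.21
C = 0.0256 M

0.0256 M


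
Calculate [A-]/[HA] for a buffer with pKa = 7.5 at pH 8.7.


[A-]/[HA] = 10^(pH - pKa)
= 10^(8.7 - 7.5)
= 15.8489

15.8489


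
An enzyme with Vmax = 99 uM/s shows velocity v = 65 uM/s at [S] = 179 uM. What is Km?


Km = [S] * (Vmax - v) / v
Km = 179 * (99 - 65) / 65
Km = 93.6308 uM

93.6308 uM


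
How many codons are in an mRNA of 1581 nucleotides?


codons = nucleotides / 3
codons = 1581 / 3 = 527

527


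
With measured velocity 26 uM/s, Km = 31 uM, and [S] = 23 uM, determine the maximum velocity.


Vmax = v * (Km + [S]) / [S]
Vmax = 26 * (31 + 23) / 23
Vmax = 61.0435 uM/s

61.0435 uM/s


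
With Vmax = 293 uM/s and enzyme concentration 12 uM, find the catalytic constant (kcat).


kcat = Vmax / [E]t
kcat = 293 / 12
kcat = 24.4167 s^-1

24.4167 s^-1


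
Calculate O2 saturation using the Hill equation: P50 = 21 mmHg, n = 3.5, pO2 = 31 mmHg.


Y = pO2^n / (P50^n + pO2^n)
Y = 31^3.5 / (21^3.5 + 31^3.5)
Y = 79.63%

79.63%


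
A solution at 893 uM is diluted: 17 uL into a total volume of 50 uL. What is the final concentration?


C2 = C1 * V1 / V2
C2 = 893 * 17 / 50
C2 = 303.62 uM

303.62 uM


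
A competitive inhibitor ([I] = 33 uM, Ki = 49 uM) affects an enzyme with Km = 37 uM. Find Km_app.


Km_app = Km * (1 + [I]/Ki)
Km_app = 37 * (1 + 33/49)
Km_app = 61.9184 uM

61.9184 uM


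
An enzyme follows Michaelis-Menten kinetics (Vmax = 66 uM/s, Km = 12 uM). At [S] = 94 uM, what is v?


v = Vmax * [S] / (Km + [S])
v = 66 * 94 / (12 + 94)
v = 58.5283 uM/s

58.5283 uM/s


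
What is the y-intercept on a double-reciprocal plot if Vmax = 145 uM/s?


y-intercept = 1/Vmax
= 1/145
= 0.0069 s/uM

0.0069 s/uM


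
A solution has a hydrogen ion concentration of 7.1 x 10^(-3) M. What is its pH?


pH = -log10([H+])
pH = -log10(7.1 x 10^(-3))
pH = 2.1487

2.1487


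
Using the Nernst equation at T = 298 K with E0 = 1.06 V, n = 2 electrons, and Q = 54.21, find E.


E = E0 - (RT/nF) * ln(Q)
E = 1.06 - (8.314 * 298 / (2 * 96485)) * ln(54.21)
E = 1.0087 V

1.0087 V


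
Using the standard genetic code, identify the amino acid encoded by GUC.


Standard genetic code lookup.
Codon GUC -> Val

Val


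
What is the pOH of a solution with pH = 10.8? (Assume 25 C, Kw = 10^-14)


pOH = 14 - pH
pOH = 14 - 10.8
pOH = 3.2

3.2


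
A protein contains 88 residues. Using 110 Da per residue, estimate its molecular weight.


MW = n_residues * 110 Da
MW = 88 * 110
MW = 9680 Da

9680 Da


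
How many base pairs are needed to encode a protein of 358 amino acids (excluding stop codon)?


Each amino acid = 1 codon = 3 bp
bp = 358 * 3 = 1074 bp

1074 bp


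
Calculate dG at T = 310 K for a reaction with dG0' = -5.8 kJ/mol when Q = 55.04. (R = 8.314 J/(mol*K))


dG = dG0' + RT * ln(Q) / 1000
dG = -5.8 + 8.314 * 310 * ln(55.04) / 1000
dG = 4.5301 kJ/mol

4.5301 kJ/mol


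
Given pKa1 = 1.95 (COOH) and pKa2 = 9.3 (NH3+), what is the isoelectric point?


pI = (pKa1 + pKa2) / 2
pI = (1.95 + 9.3) / 2
pI = 5.625

5.625


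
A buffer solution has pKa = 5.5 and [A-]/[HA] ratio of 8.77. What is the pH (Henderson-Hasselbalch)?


pH = pKa + log10([A-]/[HA])
pH = 5.5 + log10(8.77)
pH = 6.443

6.443


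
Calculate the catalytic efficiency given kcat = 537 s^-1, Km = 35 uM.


Catalytic efficiency = kcat / Km
= 537 / 35
= 15.3429 uM^-1*s^-1

15.3429 uM^-1*s^-1


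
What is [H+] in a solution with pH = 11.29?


[H+] = 10^(-pH)
[H+] = 10^(-11.29)
[H+] = 5.129e-12 M

5.129e-12 M


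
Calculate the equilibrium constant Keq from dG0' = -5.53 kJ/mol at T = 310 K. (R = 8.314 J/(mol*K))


Keq = exp(-dG0 * 1000 / (R * T))
Keq = exp(-(-5.53) * 1000 / (8.314 * 310))
Keq = 8.5474

8.5474


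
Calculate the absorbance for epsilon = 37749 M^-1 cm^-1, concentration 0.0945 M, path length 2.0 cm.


A = epsilon * c * l
A = 37749 * 0.0945 * 2.0
A = 7134.561

7134.561


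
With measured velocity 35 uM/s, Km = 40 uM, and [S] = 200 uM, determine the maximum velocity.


Vmax = v * (Km + [S]) / [S]
Vmax = 35 * (40 + 200) / 200
Vmax = 42.0 uM/s

42.0 uM/s


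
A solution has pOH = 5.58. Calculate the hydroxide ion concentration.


[OH-] = 10^(-pOH)
[OH-] = 10^(-5.58)
[OH-] = 2.630e-06 M

2.630e-06 M


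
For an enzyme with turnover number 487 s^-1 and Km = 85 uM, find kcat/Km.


Catalytic efficiency = kcat / Km
= 487 / 85
= 5.7294 uM^-1*s^-1

5.7294 uM^-1*s^-1


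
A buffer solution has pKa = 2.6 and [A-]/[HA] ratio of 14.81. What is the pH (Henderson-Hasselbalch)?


pH = pKa + log10([A-]/[HA])
pH = 2.6 + log10(14.81)
pH = 3.7706

3.7706


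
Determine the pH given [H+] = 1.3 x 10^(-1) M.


pH = -log10([H+])
pH = -log10(1.3 x 10^(-1))
pH = 0.8861

0.8861


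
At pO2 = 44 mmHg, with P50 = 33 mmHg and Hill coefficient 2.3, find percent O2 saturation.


Y = pO2^n / (P50^n + pO2^n)
Y = 44^2.3 / (33^2.3 + 44^2.3)
Y = 65.96%

65.96%


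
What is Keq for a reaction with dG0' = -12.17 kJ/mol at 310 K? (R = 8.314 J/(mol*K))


Keq = exp(-dG0 * 1000 / (R * T))
Keq = exp(-(-12.17) * 1000 / (8.314 * 310))
Keq = 112.3841

112.3841


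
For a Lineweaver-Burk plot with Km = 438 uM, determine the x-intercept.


x-intercept = -1/Km
= -1/438
= -0.0023 1/uM

-0.0023 1/uM


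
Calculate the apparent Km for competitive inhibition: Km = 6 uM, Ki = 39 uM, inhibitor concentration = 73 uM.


Km_app = Km * (1 + [I]/Ki)
Km_app = 6 * (1 + 73/39)
Km_app = 17.2308 uM

17.2308 uM
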